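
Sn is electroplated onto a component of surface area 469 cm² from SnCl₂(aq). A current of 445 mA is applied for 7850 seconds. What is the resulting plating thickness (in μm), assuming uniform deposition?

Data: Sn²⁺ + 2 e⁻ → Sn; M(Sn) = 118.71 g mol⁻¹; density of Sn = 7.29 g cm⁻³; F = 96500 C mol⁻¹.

6.28 μm

Q = I·t = 0.4450 × 7850.0 = 3493 C; n(e⁻) = 0.03620 mol.
n(Sn) = n(e⁻)/2 = 0.01810 mol, so m = 0.01810 × 118.71 = 2.149 g.
Volume = m/ρ = 2.149 / 7.29 = 0.2947 cm³.
Thickness = V/A = 0.2947 / 469 = 6.28 × 10⁻⁴ cm = 6.28 μm.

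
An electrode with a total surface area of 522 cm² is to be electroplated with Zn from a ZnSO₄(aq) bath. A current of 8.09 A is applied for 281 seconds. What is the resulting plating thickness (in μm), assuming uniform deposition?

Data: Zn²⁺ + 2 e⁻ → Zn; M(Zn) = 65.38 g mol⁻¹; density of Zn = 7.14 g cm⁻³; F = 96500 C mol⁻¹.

Q = I·t = 8.090 × 281.00 = 2273 C; n(e⁻) = 0.02356 mol.
n(Zn) = n(e⁻)/2 = 0.01178 mol, so m = 0.01178 × 65.38 = 0.7701 g.
Volume = m/ρ = 0.7701 / 7.14 = 0.1079 cm³.
Thickness = V/A = 0.1079 / 522 = 2.07 × 10⁻⁴ cm = 2.07 μm.

2.07 μm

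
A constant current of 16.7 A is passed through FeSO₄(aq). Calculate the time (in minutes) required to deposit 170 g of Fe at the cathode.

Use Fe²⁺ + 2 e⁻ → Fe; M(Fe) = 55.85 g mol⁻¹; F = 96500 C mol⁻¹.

n(Fe) = m/M = 170 / 55.85 = 3.044 mol.
Each Fe atom requires 2 electrons, so n(e⁻) = 2 × 3.044 = 6.088 mol.
Q = n(e⁻)·F = 6.088 × 96500 = 587500 C.
t = Q/I = 587500 / 16.70 A = 35180 s = 586 min.

586 min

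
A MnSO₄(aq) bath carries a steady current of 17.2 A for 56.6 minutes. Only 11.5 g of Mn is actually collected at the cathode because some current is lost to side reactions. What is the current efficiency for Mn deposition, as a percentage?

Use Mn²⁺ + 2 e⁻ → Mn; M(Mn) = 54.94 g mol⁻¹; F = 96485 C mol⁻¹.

69.2 %

Q = I·t = 17.20 × 3396.0 = 58410 C; n(e⁻) = 58410/96485 = 0.6054 mol.
Theoretical n(Mn) = n(e⁻)/2 = 0.3027 mol, i.e. m_theo = 0.3027 × 54.94 = 16.63 g.
Efficiency = m_actual / m_theo = 11.5 / 16.63 = 69.2 %.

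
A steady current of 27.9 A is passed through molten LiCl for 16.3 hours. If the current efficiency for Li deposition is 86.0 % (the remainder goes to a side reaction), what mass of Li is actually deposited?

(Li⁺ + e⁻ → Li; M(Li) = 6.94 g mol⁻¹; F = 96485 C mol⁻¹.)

101 g

Q = I·t = 27.90 × 58680 = 1637000 C.
n(e⁻) = 1637000/96485 = 16.97 mol; theoretically n(Li) = 16.97/1 = 16.97 mol, m_theo = 117.8 g.
At 86.0 % efficiency, m_actual = 0.860 × 117.8 = 101 g.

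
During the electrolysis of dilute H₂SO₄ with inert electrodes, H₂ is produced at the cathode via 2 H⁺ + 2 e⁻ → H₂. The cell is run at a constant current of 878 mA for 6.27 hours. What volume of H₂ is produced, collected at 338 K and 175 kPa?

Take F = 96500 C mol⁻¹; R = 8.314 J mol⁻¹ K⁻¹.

1.65 L

Q = I·t = 0.8780 A × 22572 s = 19820 C.
n(e⁻) = Q/F = 19820 / 96500 = 0.2054 mol.
2 electrons are transferred per H₂ molecule, so n(H₂) = 0.2054 / 2 = 0.1027 mol.
V = nRT/P = (0.1027 × 8.314 × 338) / (175 × 10³ Pa) = 0.00165 m³ = 1.65 L.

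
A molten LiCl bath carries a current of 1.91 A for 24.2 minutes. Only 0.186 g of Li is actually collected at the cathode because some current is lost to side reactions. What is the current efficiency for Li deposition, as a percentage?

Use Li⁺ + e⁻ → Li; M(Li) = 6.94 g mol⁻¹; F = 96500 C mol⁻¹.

93.3 %

Q = I·t = 1.910 × 1452.0 = 2773 C; n(e⁻) = 2773/96500 = 0.02874 mol.
Theoretical n(Li) = n(e⁻)/1 = 0.02874 mol, i.e. m_theo = 0.02874 × 6.94 = 0.1994 g.
Efficiency = m_actual / m_theo = 0.186 / 0.1994 = 93.3 %.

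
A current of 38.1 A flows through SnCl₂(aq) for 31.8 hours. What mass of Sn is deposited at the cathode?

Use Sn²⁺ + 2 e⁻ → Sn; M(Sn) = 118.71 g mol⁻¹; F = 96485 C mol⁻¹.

2680 g

Q = I·t = 38.10 A × 114480 s = 4362000 C.
n(e⁻) = Q/F = 4362000 / 96485 = 45.21 mol.
Sn²⁺ + 2 e⁻ → Sn, so n(Sn) = n(e⁻)/2 = 22.60 mol.
m = n·M = 22.60 × 118.71 = 2680 g.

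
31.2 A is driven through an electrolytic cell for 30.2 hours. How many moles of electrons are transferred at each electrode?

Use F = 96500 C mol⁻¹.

Q = I·t = 31.20 A × 108720 s = 3392000 C.
n(e⁻) = Q/F = 3392000 / 96500 = 35.2 mol.

35.2 mol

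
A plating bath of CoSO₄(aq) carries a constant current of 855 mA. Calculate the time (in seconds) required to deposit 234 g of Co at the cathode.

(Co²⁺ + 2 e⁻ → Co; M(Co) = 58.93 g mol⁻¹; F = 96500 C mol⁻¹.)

n(Co) = m/M = 234 / 58.93 = 3.971 mol.
Each Co atom requires 2 electrons, so n(e⁻) = 2 × 3.971 = 7.942 mol.
Q = n(e⁻)·F = 7.942 × 96500 = 766400 C.
t = Q/I = 766400 / 0.8550 A = 896300 s.

8.96 × 10⁵ s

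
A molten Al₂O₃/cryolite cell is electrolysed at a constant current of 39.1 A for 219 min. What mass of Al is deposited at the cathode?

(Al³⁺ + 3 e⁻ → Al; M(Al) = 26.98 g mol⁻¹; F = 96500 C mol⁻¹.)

47.9 g

Q = I·t = 39.10 A × 13140 s = 513800 C.
n(e⁻) = Q/F = 513800 / 96500 = 5.324 mol.
Al³⁺ + 3 e⁻ → Al, so n(Al) = n(e⁻)/3 = 1.775 mol.
m = n·M = 1.775 × 26.98 = 47.9 g.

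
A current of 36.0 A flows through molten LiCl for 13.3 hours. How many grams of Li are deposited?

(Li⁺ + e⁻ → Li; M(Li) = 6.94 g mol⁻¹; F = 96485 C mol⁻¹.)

Q = I·t = 36.00 A × 47880 s = 1724000 C.
n(e⁻) = Q/F = 1724000 / 96485 = 17.86 mol.
Li⁺ + e⁻ → Li, so n(Li) = n(e⁻)/1 = 17.86 mol.
m = n·M = 17.86 × 6.94 = 124 g.

124 g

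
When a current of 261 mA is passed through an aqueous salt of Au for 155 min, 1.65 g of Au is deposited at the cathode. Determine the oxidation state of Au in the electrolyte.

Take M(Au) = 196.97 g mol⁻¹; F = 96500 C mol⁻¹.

Q = I·t = 0.2610 A × 9300.0 s = 2427 C, so n(e⁻) = 2427/96500 = 0.02515 mol.
n(Au) deposited = 1.65 / 196.97 = 0.008377 mol.
Electrons per atom = n(e⁻)/n(Au) = 0.02515 / 0.008377 = 3.00 ≈ 3, so the ion is Au³⁺.

+3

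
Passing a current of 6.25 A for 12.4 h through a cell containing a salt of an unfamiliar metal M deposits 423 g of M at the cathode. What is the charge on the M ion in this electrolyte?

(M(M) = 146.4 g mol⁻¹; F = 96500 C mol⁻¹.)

+1

Q = I·t = 6.250 A × 44640 s = 279000 C, so n(e⁻) = 279000/96500 = 2.891 mol.
n(M) deposited = 423 / 146.4 = 2.889 mol.
Electrons per atom = n(e⁻)/n(M) = 2.891 / 2.889 = 1.00 ≈ 1, so the ion is M⁺.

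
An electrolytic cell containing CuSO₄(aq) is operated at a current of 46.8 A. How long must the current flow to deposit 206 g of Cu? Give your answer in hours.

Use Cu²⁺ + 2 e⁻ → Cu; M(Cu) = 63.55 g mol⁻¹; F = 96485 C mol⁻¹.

3.71 h

n(Cu) = m/M = 206 / 63.55 = 3.242 mol.
Each Cu atom requires 2 electrons, so n(e⁻) = 2 × 3.242 = 6.483 mol.
Q = n(e⁻)·F = 6.483 × 96485 = 625500 C.
t = Q/I = 625500 / 46.80 A = 13370 s = 3.71 h.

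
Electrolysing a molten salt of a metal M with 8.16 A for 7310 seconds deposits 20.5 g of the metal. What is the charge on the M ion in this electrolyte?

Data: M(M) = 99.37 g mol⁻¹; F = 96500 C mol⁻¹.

Q = I·t = 8.160 A × 7310.0 s = 59650 C, so n(e⁻) = 59650/96500 = 0.6181 mol.
n(M) deposited = 20.5 / 99.37 = 0.2063 mol.
Electrons per atom = n(e⁻)/n(M) = 0.6181 / 0.2063 = 3.00 ≈ 3, so the ion is M³⁺.

+3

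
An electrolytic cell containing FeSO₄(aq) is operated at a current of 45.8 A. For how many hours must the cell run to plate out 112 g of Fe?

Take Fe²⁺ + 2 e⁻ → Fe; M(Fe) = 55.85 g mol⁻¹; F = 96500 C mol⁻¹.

n(Fe) = m/M = 112 / 55.85 = 2.005 mol.
Each Fe atom requires 2 electrons, so n(e⁻) = 2 × 2.005 = 4.011 mol.
Q = n(e⁻)·F = 4.011 × 96500 = 387000 C.
t = Q/I = 387000 / 45.80 A = 8451 s = 2.35 h.

2.35 h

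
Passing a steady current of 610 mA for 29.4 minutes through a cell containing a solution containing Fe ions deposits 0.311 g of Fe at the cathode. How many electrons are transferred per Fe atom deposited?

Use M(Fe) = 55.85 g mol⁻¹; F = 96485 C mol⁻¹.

Q = I·t = 0.6100 A × 1764.0 s = 1076 C, so n(e⁻) = 1076/96485 = 0.01115 mol.
n(Fe) deposited = 0.311 / 55.85 = 0.005568 mol.
Electrons per atom = n(e⁻)/n(Fe) = 0.01115 / 0.005568 = 2.00 ≈ 2, so the ion is Fe²⁺.

2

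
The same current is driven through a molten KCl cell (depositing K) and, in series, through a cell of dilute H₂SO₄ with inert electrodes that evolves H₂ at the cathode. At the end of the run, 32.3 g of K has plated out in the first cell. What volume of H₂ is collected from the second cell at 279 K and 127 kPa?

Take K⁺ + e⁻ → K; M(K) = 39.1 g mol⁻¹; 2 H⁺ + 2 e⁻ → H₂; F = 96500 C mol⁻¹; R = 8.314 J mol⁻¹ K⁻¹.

n(K) = 32.3 / 39.1 = 0.8261 mol, so n(e⁻) = 1 × 0.8261 = 0.8261 mol.
The cells are in series, so the same 0.8261 mol of electrons passes through the second cell.
2 H⁺ + 2 e⁻ → H₂ — 2 mol e⁻ per mol H₂, so n(H₂) = 0.8261/2 = 0.4130 mol.
V = nRT/P = (0.4130 × 8.314 × 279) / (127 × 10³) = 0.00754 m³ = 7.54 L.

7.54 L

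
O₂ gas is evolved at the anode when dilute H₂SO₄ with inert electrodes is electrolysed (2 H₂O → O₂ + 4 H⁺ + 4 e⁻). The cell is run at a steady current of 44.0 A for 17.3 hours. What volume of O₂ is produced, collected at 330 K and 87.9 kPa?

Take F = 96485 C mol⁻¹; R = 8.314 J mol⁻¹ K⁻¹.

Q = I·t = 44.00 A × 62280 s = 2740000 C.
n(e⁻) = Q/F = 2740000 / 96485 = 28.40 mol.
4 electrons are transferred per O₂ molecule, so n(O₂) = 28.40 / 4 = 7.100 mol.
V = nRT/P = (7.100 × 8.314 × 330) / (87.9 × 10³ Pa) = 0.222 m³ = 222 L.

222 L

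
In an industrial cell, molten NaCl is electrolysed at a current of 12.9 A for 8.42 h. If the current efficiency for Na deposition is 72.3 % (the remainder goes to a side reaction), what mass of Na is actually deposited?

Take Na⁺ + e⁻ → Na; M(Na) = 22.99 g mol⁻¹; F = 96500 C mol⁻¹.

67.4 g

Q = I·t = 12.90 × 30312 = 391000 C.
n(e⁻) = 391000/96500 = 4.052 mol; theoretically n(Na) = 4.052/1 = 4.052 mol, m_theo = 93.16 g.
At 72.3 % efficiency, m_actual = 0.723 × 93.16 = 67.4 g.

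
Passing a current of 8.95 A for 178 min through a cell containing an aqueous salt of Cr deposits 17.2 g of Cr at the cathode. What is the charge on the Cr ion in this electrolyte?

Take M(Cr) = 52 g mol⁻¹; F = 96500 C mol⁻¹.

Q = I·t = 8.950 A × 10680 s = 95590 C, so n(e⁻) = 95590/96500 = 0.9905 mol.
n(Cr) deposited = 17.2 / 52 = 0.3308 mol.
Electrons per atom = n(e⁻)/n(Cr) = 0.9905 / 0.3308 = 2.99 ≈ 3, so the ion is Cr³⁺.

+3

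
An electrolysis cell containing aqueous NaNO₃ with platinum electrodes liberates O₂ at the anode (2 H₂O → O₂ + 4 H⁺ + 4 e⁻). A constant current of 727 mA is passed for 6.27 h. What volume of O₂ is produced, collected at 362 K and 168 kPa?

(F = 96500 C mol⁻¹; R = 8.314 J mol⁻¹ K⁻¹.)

0.762 L

Q = I·t = 0.7270 A × 22572 s = 16410 C.
n(e⁻) = Q/F = 16410 / 96500 = 0.1701 mol.
4 electrons are transferred per O₂ molecule, so n(O₂) = 0.1701 / 4 = 0.04251 mol.
V = nRT/P = (0.04251 × 8.314 × 362) / (168 × 10³ Pa) = 7.62 × 10⁻⁴ m³ = 0.762 L.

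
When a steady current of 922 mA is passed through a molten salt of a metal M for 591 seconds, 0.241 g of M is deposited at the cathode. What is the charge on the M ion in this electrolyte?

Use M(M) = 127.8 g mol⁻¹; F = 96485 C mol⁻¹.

Q = I·t = 0.9220 A × 591.00 s = 544.9 C, so n(e⁻) = 544.9/96485 = 0.005648 mol.
n(M) deposited = 0.241 / 127.8 = 0.001886 mol.
Electrons per atom = n(e⁻)/n(M) = 0.005648 / 0.001886 = 2.99 ≈ 3, so the ion is M³⁺.

+3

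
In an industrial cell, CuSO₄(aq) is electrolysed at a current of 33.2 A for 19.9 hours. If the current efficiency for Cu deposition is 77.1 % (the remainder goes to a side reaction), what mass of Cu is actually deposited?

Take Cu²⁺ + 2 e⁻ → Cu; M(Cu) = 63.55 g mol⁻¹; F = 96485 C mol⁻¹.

604 g

Q = I·t = 33.20 × 71640 = 2378000 C.
n(e⁻) = 2378000/96485 = 24.65 mol; theoretically n(Cu) = 24.65/2 = 12.33 mol, m_theo = 783.3 g.
At 77.1 % efficiency, m_actual = 0.771 × 783.3 = 604 g.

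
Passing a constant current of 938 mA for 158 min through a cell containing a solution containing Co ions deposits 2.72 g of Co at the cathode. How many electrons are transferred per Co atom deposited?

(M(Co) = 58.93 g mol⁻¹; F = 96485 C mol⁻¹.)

2

Q = I·t = 0.9380 A × 9480.0 s = 8892 C, so n(e⁻) = 8892/96485 = 0.09216 mol.
n(Co) deposited = 2.72 / 58.93 = 0.04616 mol.
Electrons per atom = n(e⁻)/n(Co) = 0.09216 / 0.04616 = 2.00 ≈ 2, so the ion is Co²⁺.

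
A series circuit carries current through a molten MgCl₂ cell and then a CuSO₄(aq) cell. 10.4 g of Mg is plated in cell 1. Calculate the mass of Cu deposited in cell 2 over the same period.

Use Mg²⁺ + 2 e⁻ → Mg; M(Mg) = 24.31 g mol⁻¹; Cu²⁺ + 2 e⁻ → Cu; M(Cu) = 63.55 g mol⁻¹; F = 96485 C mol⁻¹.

n(Mg) = 10.4 / 24.31 = 0.4278 mol.
Since Mg²⁺ + 2 e⁻ → Mg, n(e⁻) passed = 2 × 0.4278 = 0.8556 mol.
Cells in series carry the same charge, so the same 0.8556 mol of electrons passes through cell 2.
Cu²⁺ + 2 e⁻ → Cu, so n(Cu) = 0.8556 / 2 = 0.4278 mol.
m(Cu) = 0.4278 × 63.55 = 27.2 g.

27.2 g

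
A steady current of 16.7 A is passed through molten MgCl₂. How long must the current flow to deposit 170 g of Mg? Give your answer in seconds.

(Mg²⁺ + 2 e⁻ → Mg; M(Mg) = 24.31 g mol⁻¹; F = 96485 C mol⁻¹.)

n(Mg) = m/M = 170 / 24.31 = 6.993 mol.
Each Mg atom requires 2 electrons, so n(e⁻) = 2 × 6.993 = 13.99 mol.
Q = n(e⁻)·F = 13.99 × 96485 = 1349000 C.
t = Q/I = 1349000 / 16.70 A = 80800 s.

80800 s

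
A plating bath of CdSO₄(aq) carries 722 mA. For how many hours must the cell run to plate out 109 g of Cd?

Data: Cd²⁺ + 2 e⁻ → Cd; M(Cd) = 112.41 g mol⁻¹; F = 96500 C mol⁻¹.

n(Cd) = m/M = 109 / 112.41 = 0.9697 mol.
Each Cd atom requires 2 electrons, so n(e⁻) = 2 × 0.9697 = 1.939 mol.
Q = n(e⁻)·F = 1.939 × 96500 = 187100 C.
t = Q/I = 187100 / 0.7220 A = 259200 s = 72.0 h.

72.0 h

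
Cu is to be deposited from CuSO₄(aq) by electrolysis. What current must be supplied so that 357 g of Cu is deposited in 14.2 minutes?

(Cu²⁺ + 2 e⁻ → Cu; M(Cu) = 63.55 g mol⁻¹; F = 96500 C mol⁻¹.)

1270 A

n(Cu) = 357 / 63.55 = 5.618 mol.
n(e⁻) = 2 × 5.618 = 11.24 mol.
Q = n(e⁻)·F = 11.24 × 96500 = 1084000 C.
I = Q/t = 1084000 / 852.00 s = 1270 A.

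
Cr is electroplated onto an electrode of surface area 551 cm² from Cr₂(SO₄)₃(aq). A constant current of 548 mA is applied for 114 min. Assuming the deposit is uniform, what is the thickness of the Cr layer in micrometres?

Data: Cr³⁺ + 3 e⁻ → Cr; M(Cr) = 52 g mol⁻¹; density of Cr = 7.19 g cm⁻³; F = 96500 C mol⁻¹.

Q = I·t = 0.5480 × 6840.0 = 3748 C; n(e⁻) = 0.03884 mol.
n(Cr) = n(e⁻)/3 = 0.01295 mol, so m = 0.01295 × 52 = 0.6733 g.
Volume = m/ρ = 0.6733 / 7.19 = 0.09364 cm³.
Thickness = V/A = 0.09364 / 551 = 1.70 × 10⁻⁴ cm = 1.70 μm.

1.70 μm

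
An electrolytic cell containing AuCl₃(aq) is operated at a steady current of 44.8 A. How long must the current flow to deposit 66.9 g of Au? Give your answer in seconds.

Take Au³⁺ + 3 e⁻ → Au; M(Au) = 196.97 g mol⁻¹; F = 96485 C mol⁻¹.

n(Au) = m/M = 66.9 / 196.97 = 0.3396 mol.
Each Au atom requires 3 electrons, so n(e⁻) = 3 × 0.3396 = 1.019 mol.
Q = n(e⁻)·F = 1.019 × 96485 = 98310 C.
t = Q/I = 98310 / 44.80 A = 2194 s.

2190 s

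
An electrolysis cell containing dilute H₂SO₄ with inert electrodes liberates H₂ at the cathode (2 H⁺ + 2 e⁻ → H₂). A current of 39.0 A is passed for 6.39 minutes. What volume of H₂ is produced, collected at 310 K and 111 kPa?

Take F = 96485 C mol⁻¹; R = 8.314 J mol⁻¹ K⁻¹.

Q = I·t = 39.00 A × 383.40 s = 14950 C.
n(e⁻) = Q/F = 14950 / 96485 = 0.1550 mol.
2 electrons are transferred per H₂ molecule, so n(H₂) = 0.1550 / 2 = 0.07749 mol.
V = nRT/P = (0.07749 × 8.314 × 310) / (111 × 10³ Pa) = 0.00180 m³ = 1.80 L.

1.80 L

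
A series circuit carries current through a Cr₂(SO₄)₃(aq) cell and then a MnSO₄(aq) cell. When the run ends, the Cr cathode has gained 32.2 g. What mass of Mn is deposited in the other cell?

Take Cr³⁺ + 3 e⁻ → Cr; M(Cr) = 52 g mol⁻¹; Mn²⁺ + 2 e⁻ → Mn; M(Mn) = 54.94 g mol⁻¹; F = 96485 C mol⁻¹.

n(Cr) = 32.2 / 52 = 0.6192 mol.
Since Cr³⁺ + 3 e⁻ → Cr, n(e⁻) passed = 3 × 0.6192 = 1.858 mol.
Cells in series carry the same charge, so the same 1.858 mol of electrons passes through cell 2.
Mn²⁺ + 2 e⁻ → Mn, so n(Mn) = 1.858 / 2 = 0.9288 mol.
m(Mn) = 0.9288 × 54.94 = 51.0 g.

51.0 g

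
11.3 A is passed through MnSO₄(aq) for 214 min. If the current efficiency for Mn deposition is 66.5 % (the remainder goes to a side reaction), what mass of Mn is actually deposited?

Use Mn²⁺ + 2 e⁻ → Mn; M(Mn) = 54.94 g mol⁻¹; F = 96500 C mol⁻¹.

27.5 g

Q = I·t = 11.30 × 12840 = 145100 C.
n(e⁻) = 145100/96500 = 1.504 mol; theoretically n(Mn) = 1.504/2 = 0.7518 mol, m_theo = 41.30 g.
At 66.5 % efficiency, m_actual = 0.665 × 41.30 = 27.5 g.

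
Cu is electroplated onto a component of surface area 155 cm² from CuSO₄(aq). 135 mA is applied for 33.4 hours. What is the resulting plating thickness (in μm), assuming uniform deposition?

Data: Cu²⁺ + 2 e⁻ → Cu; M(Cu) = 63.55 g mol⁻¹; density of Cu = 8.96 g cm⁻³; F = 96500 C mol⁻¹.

Q = I·t = 0.1350 × 120240 = 16230 C; n(e⁻) = 0.1682 mol.
n(Cu) = n(e⁻)/2 = 0.08411 mol, so m = 0.08411 × 63.55 = 5.345 g.
Volume = m/ρ = 5.345 / 8.96 = 0.5965 cm³.
Thickness = V/A = 0.5965 / 155 = 0.00385 cm = 38.5 μm.

38.5 μm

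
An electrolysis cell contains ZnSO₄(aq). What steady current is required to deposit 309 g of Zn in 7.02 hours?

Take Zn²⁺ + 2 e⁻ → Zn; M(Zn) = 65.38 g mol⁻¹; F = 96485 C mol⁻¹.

36.1 A

n(Zn) = 309 / 65.38 = 4.726 mol.
n(e⁻) = 2 × 4.726 = 9.452 mol.
Q = n(e⁻)·F = 9.452 × 96485 = 912000 C.
I = Q/t = 912000 / 25272 s = 36.1 A.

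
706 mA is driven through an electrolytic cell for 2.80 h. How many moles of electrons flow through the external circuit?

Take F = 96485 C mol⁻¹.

Q = I·t = 0.7060 A × 10080 s = 7116 C.
n(e⁻) = Q/F = 7116 / 96485 = 0.0738 mol.

0.0738 mol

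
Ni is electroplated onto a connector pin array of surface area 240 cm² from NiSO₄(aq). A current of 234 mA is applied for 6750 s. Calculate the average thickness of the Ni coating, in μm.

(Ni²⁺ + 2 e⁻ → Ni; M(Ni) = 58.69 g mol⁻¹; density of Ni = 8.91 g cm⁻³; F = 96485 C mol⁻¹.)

2.25 μm

Q = I·t = 0.2340 × 6750.0 = 1580 C; n(e⁻) = 0.01637 mol.
n(Ni) = n(e⁻)/2 = 0.008185 mol, so m = 0.008185 × 58.69 = 0.4804 g.
Volume = m/ρ = 0.4804 / 8.91 = 0.05392 cm³.
Thickness = V/A = 0.05392 / 240 = 2.25 × 10⁻⁴ cm = 2.25 μm.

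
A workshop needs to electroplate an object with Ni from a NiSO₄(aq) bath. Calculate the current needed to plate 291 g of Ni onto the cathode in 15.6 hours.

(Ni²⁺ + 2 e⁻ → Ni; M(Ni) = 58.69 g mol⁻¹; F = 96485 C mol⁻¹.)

17.0 A

n(Ni) = 291 / 58.69 = 4.958 mol.
n(e⁻) = 2 × 4.958 = 9.917 mol.
Q = n(e⁻)·F = 9.917 × 96485 = 956800 C.
I = Q/t = 956800 / 56160 s = 17.0 A.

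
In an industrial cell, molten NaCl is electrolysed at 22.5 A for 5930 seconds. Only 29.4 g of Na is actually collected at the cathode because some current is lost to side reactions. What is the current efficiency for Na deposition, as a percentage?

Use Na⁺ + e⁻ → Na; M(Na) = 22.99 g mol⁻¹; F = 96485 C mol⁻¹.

Q = I·t = 22.50 × 5930.0 = 133400 C; n(e⁻) = 133400/96485 = 1.383 mol.
Theoretical n(Na) = n(e⁻)/1 = 1.383 mol, i.e. m_theo = 1.383 × 22.99 = 31.79 g.
Efficiency = m_actual / m_theo = 29.4 / 31.79 = 92.5 %.

92.5 %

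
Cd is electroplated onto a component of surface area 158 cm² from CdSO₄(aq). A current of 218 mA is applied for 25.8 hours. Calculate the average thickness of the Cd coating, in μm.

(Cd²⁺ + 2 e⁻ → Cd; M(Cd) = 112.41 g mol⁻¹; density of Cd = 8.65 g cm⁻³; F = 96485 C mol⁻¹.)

Q = I·t = 0.2180 × 92880 = 20250 C; n(e⁻) = 0.2099 mol.
n(Cd) = n(e⁻)/2 = 0.1049 mol, so m = 0.1049 × 112.41 = 11.79 g.
Volume = m/ρ = 11.79 / 8.65 = 1.364 cm³.
Thickness = V/A = 1.364 / 158 = 0.00863 cm = 86.3 μm.

86.3 μm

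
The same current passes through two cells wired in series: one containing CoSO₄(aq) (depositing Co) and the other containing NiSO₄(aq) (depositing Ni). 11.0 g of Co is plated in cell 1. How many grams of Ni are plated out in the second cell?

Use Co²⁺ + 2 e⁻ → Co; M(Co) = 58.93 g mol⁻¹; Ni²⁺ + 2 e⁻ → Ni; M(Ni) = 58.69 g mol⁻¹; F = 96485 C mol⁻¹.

11.0 g

n(Co) = 11.0 / 58.93 = 0.1867 mol.
Since Co²⁺ + 2 e⁻ → Co, n(e⁻) passed = 2 × 0.1867 = 0.3733 mol.
Cells in series carry the same charge, so the same 0.3733 mol of electrons passes through cell 2.
Ni²⁺ + 2 e⁻ → Ni, so n(Ni) = 0.3733 / 2 = 0.1867 mol.
m(Ni) = 0.1867 × 58.69 = 11.0 g.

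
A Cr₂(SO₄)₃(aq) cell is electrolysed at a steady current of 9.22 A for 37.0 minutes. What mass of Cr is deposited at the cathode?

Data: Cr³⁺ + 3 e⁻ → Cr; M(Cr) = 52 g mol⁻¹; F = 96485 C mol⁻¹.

Q = I·t = 9.220 A × 2220.0 s = 20470 C.
n(e⁻) = Q/F = 20470 / 96485 = 0.2121 mol.
Cr³⁺ + 3 e⁻ → Cr, so n(Cr) = n(e⁻)/3 = 0.07071 mol.
m = n·M = 0.07071 × 52 = 3.68 g.

3.68 g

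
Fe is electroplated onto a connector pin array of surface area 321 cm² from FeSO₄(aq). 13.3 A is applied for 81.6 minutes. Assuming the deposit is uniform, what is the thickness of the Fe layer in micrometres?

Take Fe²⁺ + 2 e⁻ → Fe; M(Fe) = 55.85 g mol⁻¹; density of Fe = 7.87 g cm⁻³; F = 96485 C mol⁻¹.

Q = I·t = 13.30 × 4896.0 = 65120 C; n(e⁻) = 0.6749 mol.
n(Fe) = n(e⁻)/2 = 0.3374 mol, so m = 0.3374 × 55.85 = 18.85 g.
Volume = m/ρ = 18.85 / 7.87 = 2.395 cm³.
Thickness = V/A = 2.395 / 321 = 0.00746 cm = 74.6 μm.

74.6 μm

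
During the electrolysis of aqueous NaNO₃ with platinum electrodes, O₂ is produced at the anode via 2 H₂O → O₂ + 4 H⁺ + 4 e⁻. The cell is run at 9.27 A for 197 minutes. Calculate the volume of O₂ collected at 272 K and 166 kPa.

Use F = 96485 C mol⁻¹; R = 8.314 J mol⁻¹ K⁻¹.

Q = I·t = 9.270 A × 11820 s = 109600 C.
n(e⁻) = Q/F = 109600 / 96485 = 1.136 mol.
4 electrons are transferred per O₂ molecule, so n(O₂) = 1.136 / 4 = 0.2839 mol.
V = nRT/P = (0.2839 × 8.314 × 272) / (166 × 10³ Pa) = 0.00387 m³ = 3.87 L.

3.87 L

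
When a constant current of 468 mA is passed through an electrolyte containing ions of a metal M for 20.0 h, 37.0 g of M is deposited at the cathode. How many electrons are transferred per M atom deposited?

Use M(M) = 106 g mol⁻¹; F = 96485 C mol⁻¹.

1

Q = I·t = 0.4680 A × 72000 s = 33700 C, so n(e⁻) = 33700/96485 = 0.3492 mol.
n(M) deposited = 37.0 / 106 = 0.3491 mol.
Electrons per atom = n(e⁻)/n(M) = 0.3492 / 0.3491 = 1.00 ≈ 1, so the ion is M⁺.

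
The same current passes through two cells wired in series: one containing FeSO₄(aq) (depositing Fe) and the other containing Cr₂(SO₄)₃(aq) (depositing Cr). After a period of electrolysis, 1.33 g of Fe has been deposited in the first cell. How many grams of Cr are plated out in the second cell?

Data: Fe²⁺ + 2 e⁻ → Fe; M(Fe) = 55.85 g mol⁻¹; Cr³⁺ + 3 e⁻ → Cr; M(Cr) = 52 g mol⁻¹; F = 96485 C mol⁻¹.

0.826 g

n(Fe) = 1.33 / 55.85 = 0.02381 mol.
Since Fe²⁺ + 2 e⁻ → Fe, n(e⁻) passed = 2 × 0.02381 = 0.04763 mol.
Cells in series carry the same charge, so the same 0.04763 mol of electrons passes through cell 2.
Cr³⁺ + 3 e⁻ → Cr, so n(Cr) = 0.04763 / 3 = 0.01588 mol.
m(Cr) = 0.01588 × 52 = 0.826 g.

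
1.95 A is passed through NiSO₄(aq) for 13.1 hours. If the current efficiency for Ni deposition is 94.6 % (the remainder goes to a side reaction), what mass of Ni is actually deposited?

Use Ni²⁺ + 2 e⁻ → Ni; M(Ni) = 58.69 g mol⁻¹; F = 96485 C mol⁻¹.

Q = I·t = 1.950 × 47160 = 91960 C.
n(e⁻) = 91960/96485 = 0.9531 mol; theoretically n(Ni) = 0.9531/2 = 0.4766 mol, m_theo = 27.97 g.
At 94.6 % efficiency, m_actual = 0.946 × 27.97 = 26.5 g.

26.5 g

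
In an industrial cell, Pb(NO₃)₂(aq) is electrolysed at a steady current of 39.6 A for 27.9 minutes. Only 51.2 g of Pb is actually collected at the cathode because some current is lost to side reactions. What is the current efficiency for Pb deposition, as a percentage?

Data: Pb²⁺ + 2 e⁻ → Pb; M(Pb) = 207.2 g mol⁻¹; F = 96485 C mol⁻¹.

71.9 %

Q = I·t = 39.60 × 1674.0 = 66290 C; n(e⁻) = 66290/96485 = 0.6871 mol.
Theoretical n(Pb) = n(e⁻)/2 = 0.3435 mol, i.e. m_theo = 0.3435 × 207.2 = 71.18 g.
Efficiency = m_actual / m_theo = 51.2 / 71.18 = 71.9 %.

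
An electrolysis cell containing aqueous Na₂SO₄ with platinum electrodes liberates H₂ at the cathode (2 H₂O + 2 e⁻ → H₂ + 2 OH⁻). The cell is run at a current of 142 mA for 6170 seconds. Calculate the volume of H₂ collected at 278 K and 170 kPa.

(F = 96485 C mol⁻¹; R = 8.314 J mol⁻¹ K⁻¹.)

0.0617 L

Q = I·t = 0.1420 A × 6170.0 s = 876.1 C.
n(e⁻) = Q/F = 876.1 / 96485 = 0.009081 mol.
2 electrons are transferred per H₂ molecule, so n(H₂) = 0.009081 / 2 = 0.004540 mol.
V = nRT/P = (0.004540 × 8.314 × 278) / (170 × 10³ Pa) = 6.17 × 10⁻⁵ m³ = 0.0617 L.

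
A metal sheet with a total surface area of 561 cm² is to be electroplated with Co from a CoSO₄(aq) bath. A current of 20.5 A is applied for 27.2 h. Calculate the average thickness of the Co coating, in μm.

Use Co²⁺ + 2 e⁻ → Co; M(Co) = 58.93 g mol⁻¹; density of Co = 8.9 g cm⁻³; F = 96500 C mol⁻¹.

1230 μm

Q = I·t = 20.50 × 97920 = 2007000 C; n(e⁻) = 20.80 mol.
n(Co) = n(e⁻)/2 = 10.40 mol, so m = 10.40 × 58.93 = 612.9 g.
Volume = m/ρ = 612.9 / 8.9 = 68.87 cm³.
Thickness = V/A = 68.87 / 561 = 0.123 cm = 1230 μm.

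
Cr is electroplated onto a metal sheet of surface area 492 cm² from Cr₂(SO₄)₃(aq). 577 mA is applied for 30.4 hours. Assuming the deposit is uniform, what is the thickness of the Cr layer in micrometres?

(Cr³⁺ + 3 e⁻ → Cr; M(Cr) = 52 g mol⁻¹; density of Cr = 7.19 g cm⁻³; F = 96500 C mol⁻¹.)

Q = I·t = 0.5770 × 109440 = 63150 C; n(e⁻) = 0.6544 mol.
n(Cr) = n(e⁻)/3 = 0.2181 mol, so m = 0.2181 × 52 = 11.34 g.
Volume = m/ρ = 11.34 / 7.19 = 1.578 cm³.
Thickness = V/A = 1.578 / 492 = 0.00321 cm = 32.1 μm.

32.1 μm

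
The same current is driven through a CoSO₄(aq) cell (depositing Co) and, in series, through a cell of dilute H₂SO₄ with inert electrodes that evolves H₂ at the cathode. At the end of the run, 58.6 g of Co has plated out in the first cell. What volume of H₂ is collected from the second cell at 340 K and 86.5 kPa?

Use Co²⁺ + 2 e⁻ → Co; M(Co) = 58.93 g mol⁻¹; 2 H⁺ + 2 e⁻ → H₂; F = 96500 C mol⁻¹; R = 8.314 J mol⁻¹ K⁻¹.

n(Co) = 58.6 / 58.93 = 0.9944 mol, so n(e⁻) = 2 × 0.9944 = 1.989 mol.
The cells are in series, so the same 1.989 mol of electrons passes through the second cell.
2 H⁺ + 2 e⁻ → H₂ — 2 mol e⁻ per mol H₂, so n(H₂) = 1.989/2 = 0.9944 mol.
V = nRT/P = (0.9944 × 8.314 × 340) / (86.5 × 10³) = 0.0325 m³ = 32.5 L.

32.5 L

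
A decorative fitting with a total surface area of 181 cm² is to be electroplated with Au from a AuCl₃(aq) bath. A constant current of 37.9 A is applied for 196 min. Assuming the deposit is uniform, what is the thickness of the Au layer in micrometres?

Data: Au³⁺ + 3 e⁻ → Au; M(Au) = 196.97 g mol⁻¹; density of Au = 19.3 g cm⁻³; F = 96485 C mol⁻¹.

Q = I·t = 37.90 × 11760 = 445700 C; n(e⁻) = 4.619 mol.
n(Au) = n(e⁻)/3 = 1.540 mol, so m = 1.540 × 196.97 = 303.3 g.
Volume = m/ρ = 303.3 / 19.3 = 15.71 cm³.
Thickness = V/A = 15.71 / 181 = 0.0868 cm = 868 μm.

868 μm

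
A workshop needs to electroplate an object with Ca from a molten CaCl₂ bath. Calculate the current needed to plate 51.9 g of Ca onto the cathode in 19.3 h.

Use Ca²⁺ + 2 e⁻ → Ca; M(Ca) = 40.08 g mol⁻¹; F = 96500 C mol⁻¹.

n(Ca) = 51.9 / 40.08 = 1.295 mol.
n(e⁻) = 2 × 1.295 = 2.590 mol.
Q = n(e⁻)·F = 2.590 × 96500 = 249900 C.
I = Q/t = 249900 / 69480 s = 3.60 A.

3.60 A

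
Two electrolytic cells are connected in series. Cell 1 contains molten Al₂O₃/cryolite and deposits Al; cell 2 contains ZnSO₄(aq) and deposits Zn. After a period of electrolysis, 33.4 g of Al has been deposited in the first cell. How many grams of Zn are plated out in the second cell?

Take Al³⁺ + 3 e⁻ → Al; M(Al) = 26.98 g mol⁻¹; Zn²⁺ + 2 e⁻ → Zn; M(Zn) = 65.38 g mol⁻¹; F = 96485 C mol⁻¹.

121 g

n(Al) = 33.4 / 26.98 = 1.238 mol.
Since Al³⁺ + 3 e⁻ → Al, n(e⁻) passed = 3 × 1.238 = 3.714 mol.
Cells in series carry the same charge, so the same 3.714 mol of electrons passes through cell 2.
Zn²⁺ + 2 e⁻ → Zn, so n(Zn) = 3.714 / 2 = 1.857 mol.
m(Zn) = 1.857 × 65.38 = 121 g.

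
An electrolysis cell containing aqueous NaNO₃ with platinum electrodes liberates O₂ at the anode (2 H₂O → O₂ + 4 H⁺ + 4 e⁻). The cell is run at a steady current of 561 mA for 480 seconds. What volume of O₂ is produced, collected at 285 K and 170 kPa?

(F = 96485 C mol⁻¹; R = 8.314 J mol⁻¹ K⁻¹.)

Q = I·t = 0.5610 A × 480.00 s = 269.3 C.
n(e⁻) = Q/F = 269.3 / 96485 = 0.002791 mol.
4 electrons are transferred per O₂ molecule, so n(O₂) = 0.002791 / 4 = 0.0006977 mol.
V = nRT/P = (0.0006977 × 8.314 × 285) / (170 × 10³ Pa) = 9.73 × 10⁻⁶ m³ = 0.00973 L.

0.00973 L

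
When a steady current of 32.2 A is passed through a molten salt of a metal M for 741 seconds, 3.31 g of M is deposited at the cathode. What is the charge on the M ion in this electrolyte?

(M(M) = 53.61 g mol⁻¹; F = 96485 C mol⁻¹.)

Q = I·t = 32.20 A × 741.00 s = 23860 C, so n(e⁻) = 23860/96485 = 0.2473 mol.
n(M) deposited = 3.31 / 53.61 = 0.06174 mol.
Electrons per atom = n(e⁻)/n(M) = 0.2473 / 0.06174 = 4.01 ≈ 4, so the ion is M⁴⁺.

+4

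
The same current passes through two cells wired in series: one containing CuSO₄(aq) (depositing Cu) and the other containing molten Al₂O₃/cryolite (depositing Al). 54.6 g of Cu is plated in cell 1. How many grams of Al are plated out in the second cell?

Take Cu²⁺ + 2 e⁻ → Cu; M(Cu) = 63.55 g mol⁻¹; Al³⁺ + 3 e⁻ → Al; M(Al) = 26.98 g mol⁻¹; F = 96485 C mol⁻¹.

15.5 g

n(Cu) = 54.6 / 63.55 = 0.8592 mol.
Since Cu²⁺ + 2 e⁻ → Cu, n(e⁻) passed = 2 × 0.8592 = 1.718 mol.
Cells in series carry the same charge, so the same 1.718 mol of electrons passes through cell 2.
Al³⁺ + 3 e⁻ → Al, so n(Al) = 1.718 / 3 = 0.5728 mol.
m(Al) = 0.5728 × 26.98 = 15.5 g.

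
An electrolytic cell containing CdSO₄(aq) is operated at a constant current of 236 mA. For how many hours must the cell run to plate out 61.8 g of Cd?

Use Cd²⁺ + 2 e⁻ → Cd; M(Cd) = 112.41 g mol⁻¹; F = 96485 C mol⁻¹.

125 h

n(Cd) = m/M = 61.8 / 112.41 = 0.5498 mol.
Each Cd atom requires 2 electrons, so n(e⁻) = 2 × 0.5498 = 1.100 mol.
Q = n(e⁻)·F = 1.100 × 96485 = 106100 C.
t = Q/I = 106100 / 0.2360 A = 449500 s = 125 h.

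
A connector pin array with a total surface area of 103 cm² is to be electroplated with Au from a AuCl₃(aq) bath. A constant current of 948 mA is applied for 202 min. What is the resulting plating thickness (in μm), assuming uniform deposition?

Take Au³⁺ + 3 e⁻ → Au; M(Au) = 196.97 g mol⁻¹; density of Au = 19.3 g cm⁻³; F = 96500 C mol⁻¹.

39.3 μm

Q = I·t = 0.9480 × 12120 = 11490 C; n(e⁻) = 0.1191 mol.
n(Au) = n(e⁻)/3 = 0.03969 mol, so m = 0.03969 × 196.97 = 7.817 g.
Volume = m/ρ = 7.817 / 19.3 = 0.4050 cm³.
Thickness = V/A = 0.4050 / 103 = 0.00393 cm = 39.3 μm.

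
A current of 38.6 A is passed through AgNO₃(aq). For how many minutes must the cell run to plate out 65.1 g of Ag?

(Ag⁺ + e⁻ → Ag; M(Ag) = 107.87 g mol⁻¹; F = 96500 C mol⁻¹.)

n(Ag) = m/M = 65.1 / 107.87 = 0.6035 mol.
Each Ag atom requires 1 electron, so n(e⁻) = 1 × 0.6035 = 0.6035 mol.
Q = n(e⁻)·F = 0.6035 × 96500 = 58240 C.
t = Q/I = 58240 / 38.60 A = 1509 s = 25.1 min.

25.1 min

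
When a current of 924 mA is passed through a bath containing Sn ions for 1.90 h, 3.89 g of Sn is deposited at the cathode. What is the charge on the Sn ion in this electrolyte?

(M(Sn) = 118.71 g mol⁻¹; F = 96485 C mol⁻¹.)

+2

Q = I·t = 0.9240 A × 6840.0 s = 6320 C, so n(e⁻) = 6320/96485 = 0.06550 mol.
n(Sn) deposited = 3.89 / 118.71 = 0.03277 mol.
Electrons per atom = n(e⁻)/n(Sn) = 0.06550 / 0.03277 = 2.00 ≈ 2, so the ion is Sn²⁺.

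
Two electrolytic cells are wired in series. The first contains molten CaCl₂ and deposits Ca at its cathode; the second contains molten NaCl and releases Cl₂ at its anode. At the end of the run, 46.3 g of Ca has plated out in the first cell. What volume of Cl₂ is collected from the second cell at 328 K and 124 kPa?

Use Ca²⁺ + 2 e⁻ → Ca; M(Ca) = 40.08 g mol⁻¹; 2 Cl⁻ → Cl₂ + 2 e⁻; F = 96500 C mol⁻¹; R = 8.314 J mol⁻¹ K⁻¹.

n(Ca) = 46.3 / 40.08 = 1.155 mol, so n(e⁻) = 2 × 1.155 = 2.310 mol.
The cells are in series, so the same 2.310 mol of electrons passes through the second cell.
2 Cl⁻ → Cl₂ + 2 e⁻ — 2 mol e⁻ per mol Cl₂, so n(Cl₂) = 2.310/2 = 1.155 mol.
V = nRT/P = (1.155 × 8.314 × 328) / (124 × 10³) = 0.0254 m³ = 25.4 L.

25.4 L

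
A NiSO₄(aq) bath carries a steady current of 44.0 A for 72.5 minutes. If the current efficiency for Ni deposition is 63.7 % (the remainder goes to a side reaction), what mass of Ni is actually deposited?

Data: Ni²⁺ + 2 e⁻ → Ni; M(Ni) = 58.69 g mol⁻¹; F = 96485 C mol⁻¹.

Q = I·t = 44.00 × 4350.0 = 191400 C.
n(e⁻) = 191400/96485 = 1.984 mol; theoretically n(Ni) = 1.984/2 = 0.9919 mol, m_theo = 58.21 g.
At 63.7 % efficiency, m_actual = 0.637 × 58.21 = 37.1 g.

37.1 g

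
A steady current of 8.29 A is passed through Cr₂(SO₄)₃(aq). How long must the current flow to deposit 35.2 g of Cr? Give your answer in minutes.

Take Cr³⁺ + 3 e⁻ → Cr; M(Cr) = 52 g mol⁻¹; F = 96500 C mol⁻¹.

394 min

n(Cr) = m/M = 35.2 / 52 = 0.6769 mol.
Each Cr atom requires 3 electrons, so n(e⁻) = 3 × 0.6769 = 2.031 mol.
Q = n(e⁻)·F = 2.031 × 96500 = 196000 C.
t = Q/I = 196000 / 8.290 A = 23640 s = 394 min.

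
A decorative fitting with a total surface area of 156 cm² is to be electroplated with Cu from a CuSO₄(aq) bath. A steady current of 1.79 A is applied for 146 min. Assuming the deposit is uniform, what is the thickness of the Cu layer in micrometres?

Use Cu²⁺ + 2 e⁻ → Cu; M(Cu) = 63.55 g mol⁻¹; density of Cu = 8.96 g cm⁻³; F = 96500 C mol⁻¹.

36.9 μm

Q = I·t = 1.790 × 8760.0 = 15680 C; n(e⁻) = 0.1625 mol.
n(Cu) = n(e⁻)/2 = 0.08125 mol, so m = 0.08125 × 63.55 = 5.163 g.
Volume = m/ρ = 5.163 / 8.96 = 0.5762 cm³.
Thickness = V/A = 0.5762 / 156 = 0.00369 cm = 36.9 μm.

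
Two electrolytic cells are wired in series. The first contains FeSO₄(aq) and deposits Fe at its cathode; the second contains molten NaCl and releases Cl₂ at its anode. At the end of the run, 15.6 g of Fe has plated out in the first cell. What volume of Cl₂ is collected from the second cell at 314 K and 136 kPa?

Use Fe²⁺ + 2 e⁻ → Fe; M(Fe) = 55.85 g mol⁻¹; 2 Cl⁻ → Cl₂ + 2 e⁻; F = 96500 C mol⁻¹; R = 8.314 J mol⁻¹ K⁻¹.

n(Fe) = 15.6 / 55.85 = 0.2793 mol, so n(e⁻) = 2 × 0.2793 = 0.5586 mol.
The cells are in series, so the same 0.5586 mol of electrons passes through the second cell.
2 Cl⁻ → Cl₂ + 2 e⁻ — 2 mol e⁻ per mol Cl₂, so n(Cl₂) = 0.5586/2 = 0.2793 mol.
V = nRT/P = (0.2793 × 8.314 × 314) / (136 × 10³) = 0.00536 m³ = 5.36 L.

5.36 L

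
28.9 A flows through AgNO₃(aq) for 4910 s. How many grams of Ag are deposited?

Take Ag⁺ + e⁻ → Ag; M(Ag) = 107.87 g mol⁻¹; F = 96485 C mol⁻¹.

Q = I·t = 28.90 A × 4910.0 s = 141900 C.
n(e⁻) = Q/F = 141900 / 96485 = 1.471 mol.
Ag⁺ + e⁻ → Ag, so n(Ag) = n(e⁻)/1 = 1.471 mol.
m = n·M = 1.471 × 107.87 = 159 g.

159 g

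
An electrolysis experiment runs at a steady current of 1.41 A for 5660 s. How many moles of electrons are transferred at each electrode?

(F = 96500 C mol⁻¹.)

0.0827 mol

Q = I·t = 1.410 A × 5660.0 s = 7981 C.
n(e⁻) = Q/F = 7981 / 96500 = 0.0827 mol.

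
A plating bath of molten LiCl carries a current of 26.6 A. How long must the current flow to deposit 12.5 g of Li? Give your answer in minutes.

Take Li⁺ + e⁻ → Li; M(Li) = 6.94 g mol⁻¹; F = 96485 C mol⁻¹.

n(Li) = m/M = 12.5 / 6.94 = 1.801 mol.
Each Li atom requires 1 electron, so n(e⁻) = 1 × 1.801 = 1.801 mol.
Q = n(e⁻)·F = 1.801 × 96485 = 173800 C.
t = Q/I = 173800 / 26.60 A = 6533 s = 109 min.

109 min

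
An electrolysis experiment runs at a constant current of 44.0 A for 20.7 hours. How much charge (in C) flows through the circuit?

3.28 × 10⁶ C

Q = I·t = 44.00 A × 74520 s = 3.28 × 10⁶ C.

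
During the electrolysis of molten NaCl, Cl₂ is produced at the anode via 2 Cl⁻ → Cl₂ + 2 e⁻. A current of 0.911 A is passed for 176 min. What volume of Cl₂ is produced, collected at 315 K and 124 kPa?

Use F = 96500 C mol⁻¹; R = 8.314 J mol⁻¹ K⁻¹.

Q = I·t = 0.9110 A × 10560 s = 9620 C.
n(e⁻) = Q/F = 9620 / 96500 = 0.09969 mol.
2 electrons are transferred per Cl₂ molecule, so n(Cl₂) = 0.09969 / 2 = 0.04985 mol.
V = nRT/P = (0.04985 × 8.314 × 315) / (124 × 10³ Pa) = 0.00105 m³ = 1.05 L.

1.05 L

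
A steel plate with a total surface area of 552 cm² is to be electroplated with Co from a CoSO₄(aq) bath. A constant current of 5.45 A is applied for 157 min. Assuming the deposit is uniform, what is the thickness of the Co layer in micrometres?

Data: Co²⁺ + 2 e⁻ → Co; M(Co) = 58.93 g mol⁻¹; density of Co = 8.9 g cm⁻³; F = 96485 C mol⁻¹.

31.9 μm

Q = I·t = 5.450 × 9420.0 = 51340 C; n(e⁻) = 0.5321 mol.
n(Co) = n(e⁻)/2 = 0.2660 mol, so m = 0.2660 × 58.93 = 15.68 g.
Volume = m/ρ = 15.68 / 8.9 = 1.762 cm³.
Thickness = V/A = 1.762 / 552 = 0.00319 cm = 31.9 μm.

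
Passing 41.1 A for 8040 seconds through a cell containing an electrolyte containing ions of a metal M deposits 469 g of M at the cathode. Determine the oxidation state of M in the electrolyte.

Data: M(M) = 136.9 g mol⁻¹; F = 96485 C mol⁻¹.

Q = I·t = 41.10 A × 8040.0 s = 330400 C, so n(e⁻) = 330400/96485 = 3.425 mol.
n(M) deposited = 469 / 136.9 = 3.426 mol.
Electrons per atom = n(e⁻)/n(M) = 3.425 / 3.426 = 1.00 ≈ 1, so the ion is M⁺.

+1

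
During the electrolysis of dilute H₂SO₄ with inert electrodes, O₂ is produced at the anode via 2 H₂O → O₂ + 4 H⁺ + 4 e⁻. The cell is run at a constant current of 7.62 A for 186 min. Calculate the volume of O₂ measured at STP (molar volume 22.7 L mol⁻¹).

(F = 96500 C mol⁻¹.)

Q = I·t = 7.620 A × 11160 s = 85040 C.
n(e⁻) = Q/F = 85040 / 96500 = 0.8812 mol.
4 electrons are transferred per O₂ molecule, so n(O₂) = 0.8812 / 4 = 0.2203 mol.
V = n × V_m = 0.2203 × 22.7 = 5.00 L.

5.00 L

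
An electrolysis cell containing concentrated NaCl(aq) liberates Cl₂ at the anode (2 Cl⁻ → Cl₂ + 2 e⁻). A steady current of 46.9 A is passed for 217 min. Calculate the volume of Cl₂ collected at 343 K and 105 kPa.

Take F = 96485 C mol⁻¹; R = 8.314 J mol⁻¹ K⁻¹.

85.9 L

Q = I·t = 46.90 A × 13020 s = 610600 C.
n(e⁻) = Q/F = 610600 / 96485 = 6.329 mol.
2 electrons are transferred per Cl₂ molecule, so n(Cl₂) = 6.329 / 2 = 3.164 mol.
V = nRT/P = (3.164 × 8.314 × 343) / (105 × 10³ Pa) = 0.0859 m³ = 85.9 L.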